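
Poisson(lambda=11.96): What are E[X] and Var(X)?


E[X] = Var(X) = lambda = 11.96

11.96, 11.96


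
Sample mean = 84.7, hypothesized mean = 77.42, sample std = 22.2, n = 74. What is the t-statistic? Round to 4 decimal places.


t = (xbar - mu0) / (s/sqrt(n))
xbar - mu0 = 84.7 - 77.42 = 7.28
sqrt(74) ≈ 8.60232527
s/sqrt(n) = 22.2 / 8.60232527 ≈ 2.58069758
t = 7.28 / 2.58069758 ≈ 2.820943

2.8209


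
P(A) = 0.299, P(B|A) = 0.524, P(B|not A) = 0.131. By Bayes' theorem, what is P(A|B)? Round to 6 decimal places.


P(A|B) = P(B|A)*P(A) / P(B), P(B) = P(B|A)*P(A) + P(B|not A)*P(not A)
P(B|A)*P(A) = 0.524 * 0.299 = 0.156676
P(B|not A)*P(not A) = 0.131 * 0.701 = 0.091831
P(B) = 0.156676 + 0.091831 = 0.248507
P(A|B) = 0.156676 / 0.248507 = 1196/1897 ≈ 0.63046916

0.630469


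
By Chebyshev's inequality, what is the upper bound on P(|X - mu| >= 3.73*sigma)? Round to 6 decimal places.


P <= 1/k^2
k^2 = 3.73^2 = 13.9129
1/k^2 = 1 / 13.9129 ≈ 0.07187574

0.071876


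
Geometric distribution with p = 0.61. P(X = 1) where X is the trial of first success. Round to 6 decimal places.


P = (1-p)^(k-1) * p
(1-p)^(k-1) = 0.39^0 = 1
P = 1 * 0.61 = 0.61

0.610000


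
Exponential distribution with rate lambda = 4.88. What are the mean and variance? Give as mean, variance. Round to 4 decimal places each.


mean = 1/lam, var = 1/lam^2
mean = 1 / 4.88 = 25/122 ≈ 0.204918
lam^2 = 4.88^2 = 23.8144
var = 1 / 23.8144 ≈ 0.041991

0.2049, 0.0420


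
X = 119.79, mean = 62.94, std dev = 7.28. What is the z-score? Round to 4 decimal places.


z = (X - mu) / sigma
X - mu = 119.79 - 62.94 = 56.85
z = 56.85 / 7.28 = 5685/728 ≈ 7.809066

7.8091


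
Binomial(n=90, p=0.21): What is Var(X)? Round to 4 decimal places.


Var = n*p*(1-p) = 90 * 0.21 * 0.79 = 14.931

14.9310


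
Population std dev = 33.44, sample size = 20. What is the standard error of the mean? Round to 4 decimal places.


SE = sigma / sqrt(n)
sqrt(20) ≈ 4.472136
SE = 33.44 / 4.472136 ≈ 7.477411

7.4774


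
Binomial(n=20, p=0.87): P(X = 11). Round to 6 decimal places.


P = C(n,k) * p^k * (1-p)^(n-k)
C(20,11) = 167960
p^k = 0.87^11 ≈ 0.2161284
(1-p)^(n-k) = 0.13^9 ≈ 0.00000001060450
P = 167960 * 0.2161284 * 0.00000001060450 ≈ 0.000385

0.000385


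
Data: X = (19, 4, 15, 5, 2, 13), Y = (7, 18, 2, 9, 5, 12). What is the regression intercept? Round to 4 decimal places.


a = ybar - b*xbar, where b = sum((xi-xbar)(yi-ybar)) / sum((xi-xbar)^2)
n = 6, xbar = 58/6 = 29/3 ≈ 9.666667, ybar = 53/6 ≈ 8.833333
Sxy = sum((xi-xbar)(yi-ybar)) = -199/3 ≈ -66.333333
Sxx = sum((xi-xbar)^2) = 718/3 ≈ 239.333333
b = Sxy / Sxx = -199/718 ≈ -0.277159
a = 8.833333 - (-0.277159) * 9.666667 = 4133/359 ≈ 11.512535

11.5125


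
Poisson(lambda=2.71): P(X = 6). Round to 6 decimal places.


P = e^(-lam) * lam^k / k!
e^(-2.71) ≈ 0.06653681
lam^k = 2.71^6 ≈ 396.109944
k! = 6! = 720
P = 0.06653681 * 396.109944 / 720 ≈ 0.036605

0.036605


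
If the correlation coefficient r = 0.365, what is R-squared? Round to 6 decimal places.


R^2 = r^2 = (0.365)^2 = 0.133225

0.133225


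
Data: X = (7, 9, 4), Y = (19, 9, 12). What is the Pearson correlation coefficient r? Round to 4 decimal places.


r = sum((xi-xbar)(yi-ybar)) / sqrt(sum((xi-xbar)^2) * sum((yi-ybar)^2))
n = 3, xbar = 20/3 ≈ 6.666667, ybar = 40/3 ≈ 13.333333
Sxy = sum((xi-xbar)(yi-ybar)) = -14/3 ≈ -4.666667
Sxx = sum((xi-xbar)^2) = 38/3 ≈ 12.666667
Syy = sum((yi-ybar)^2) = 158/3 ≈ 52.666667
sqrt(Sxx*Syy) ≈ 25.828494
r = Sxy / sqrt(Sxx*Syy) = -4.666667 / 25.828494 ≈ -0.180679

-0.1807


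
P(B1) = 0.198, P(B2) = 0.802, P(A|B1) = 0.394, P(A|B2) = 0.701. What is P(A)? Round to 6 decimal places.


P(A) = P(A|B1)*P(B1) + P(A|B2)*P(B2)
P(A|B1)*P(B1) = 0.394 * 0.198 = 0.078012
P(A|B2)*P(B2) = 0.701 * 0.802 = 0.562202
P(A) = 0.078012 + 0.562202 = 0.640214

0.640214


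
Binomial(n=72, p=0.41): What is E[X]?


E[X] = n*p = 72 * 0.41 = 29.52

29.52


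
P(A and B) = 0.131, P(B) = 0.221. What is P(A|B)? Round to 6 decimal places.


P(A|B) = P(A and B) / P(B) = 0.131 / 0.221 = 131/221 ≈ 0.59276018

0.592760


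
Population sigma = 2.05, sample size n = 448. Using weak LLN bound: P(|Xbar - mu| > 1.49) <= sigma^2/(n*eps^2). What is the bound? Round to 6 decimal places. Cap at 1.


bound = min(1, sigma^2/(n*eps^2))
sigma^2 = 2.05^2 = 4.2025
n*eps^2 = 448 * 1.49^2 = 448 * 2.2201 = 994.6048
sigma^2/(n*eps^2) = 4.2025 / 994.6048 ≈ 0.00422530

0.004225


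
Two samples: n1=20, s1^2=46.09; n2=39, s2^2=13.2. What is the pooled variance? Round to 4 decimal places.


sp^2 = ((n1-1)*s1^2 + (n2-1)*s2^2)/(n1+n2-2)
(n1-1)*s1^2 = 19 * 46.09 = 875.71
(n2-1)*s2^2 = 38 * 13.2 = 501.6
numerator = 875.71 + 501.6 = 1377.31
n1+n2-2 = 57
sp^2 = 1377.31 / 57 = 7249/300 ≈ 24.163333

24.1633


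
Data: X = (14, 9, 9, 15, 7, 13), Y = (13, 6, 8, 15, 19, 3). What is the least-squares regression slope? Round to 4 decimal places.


b = sum((xi-xbar)(yi-ybar)) / sum((xi-xbar)^2)
n = 6, xbar = 67/6 ≈ 11.166667, ybar = 64/6 = 32/3 ≈ 10.666667
Sxy = sum((xi-xbar)(yi-ybar)) = -29/3 ≈ -9.666667
Sxx = sum((xi-xbar)^2) = 317/6 ≈ 52.833333
b = Sxy / Sxx = -58/317 ≈ -0.182965

-0.1830


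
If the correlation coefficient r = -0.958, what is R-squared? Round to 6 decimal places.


R^2 = r^2 = (-0.958)^2 = 0.917764

0.917764


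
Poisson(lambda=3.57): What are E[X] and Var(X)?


E[X] = Var(X) = lambda = 3.57

3.57, 3.57


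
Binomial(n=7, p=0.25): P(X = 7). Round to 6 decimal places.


P = C(n,k) * p^k * (1-p)^(n-k)
C(7,7) = 1
p^k = 0.25^7 ≈ 0.00006103516
(1-p)^(n-k) = 0.75^0 = 1
P = 1 * 0.00006103516 * 1 ≈ 0.000061

0.000061


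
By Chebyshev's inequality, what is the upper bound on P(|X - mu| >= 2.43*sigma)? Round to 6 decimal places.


P <= 1/k^2
k^2 = 2.43^2 = 5.9049
1/k^2 = 1 / 5.9049 ≈ 0.16935088

0.169351


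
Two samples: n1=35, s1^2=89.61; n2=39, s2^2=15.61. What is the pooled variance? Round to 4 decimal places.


sp^2 = ((n1-1)*s1^2 + (n2-1)*s2^2)/(n1+n2-2)
(n1-1)*s1^2 = 34 * 89.61 = 3046.74
(n2-1)*s2^2 = 38 * 15.61 = 593.18
numerator = 3046.74 + 593.18 = 3639.92
n1+n2-2 = 72
sp^2 = 3639.92 / 72 = 45499/900 ≈ 50.554444

50.5544


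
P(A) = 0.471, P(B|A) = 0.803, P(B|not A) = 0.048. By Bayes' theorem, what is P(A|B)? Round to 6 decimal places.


P(A|B) = P(B|A)*P(A) / P(B), P(B) = P(B|A)*P(A) + P(B|not A)*P(not A)
P(B|A)*P(A) = 0.803 * 0.471 = 0.378213
P(B|not A)*P(not A) = 0.048 * 0.529 = 0.025392
P(B) = 0.378213 + 0.025392 = 0.403605
P(A|B) = 0.378213 / 0.403605 ≈ 0.93708700

0.937087


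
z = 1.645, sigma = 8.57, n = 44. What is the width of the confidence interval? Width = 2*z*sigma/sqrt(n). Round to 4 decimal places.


width = 2*z*sigma/sqrt(n)
2*z*sigma = 2 * 1.645 * 8.57 = 28.1953
sqrt(44) ≈ 6.633250
width = 28.1953 / 6.633250 ≈ 4.250601

4.2506


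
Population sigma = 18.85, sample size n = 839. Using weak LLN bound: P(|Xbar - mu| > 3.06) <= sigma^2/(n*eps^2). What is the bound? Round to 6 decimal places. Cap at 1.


bound = min(1, sigma^2/(n*eps^2))
sigma^2 = 18.85^2 = 355.3225
n*eps^2 = 839 * 3.06^2 = 839 * 9.3636 = 7856.0604
sigma^2/(n*eps^2) = 355.3225 / 7856.0604 ≈ 0.04522909

0.045229


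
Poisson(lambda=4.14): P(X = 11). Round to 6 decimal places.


P = e^(-lam) * lam^k / k!
e^(-4.14) ≈ 0.01592285
lam^k = 4.14^11 ≈ 6123556.824911
k! = 11! = 39916800
P = 0.01592285 * 6123556.824911 / 39916800 ≈ 0.002443

0.002443


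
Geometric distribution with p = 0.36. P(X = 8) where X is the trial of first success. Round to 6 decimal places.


P = (1-p)^(k-1) * p
(1-p)^(k-1) = 0.64^7 ≈ 0.04398047
P = 0.04398047 * 0.36 ≈ 0.01583297

0.015833


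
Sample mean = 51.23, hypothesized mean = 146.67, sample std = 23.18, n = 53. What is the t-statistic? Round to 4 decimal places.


t = (xbar - mu0) / (s/sqrt(n))
xbar - mu0 = 51.23 - 146.67 = -95.44
sqrt(53) ≈ 7.28010989
s/sqrt(n) = 23.18 / 7.28010989 ≈ 3.18401787
t = -95.44 / 3.18401787 ≈ -29.974706

-29.9747


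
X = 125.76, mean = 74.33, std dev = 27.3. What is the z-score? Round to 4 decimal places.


z = (X - mu) / sigma
X - mu = 125.76 - 74.33 = 51.43
z = 51.43 / 27.3 = 5143/2730 ≈ 1.883883

1.8839


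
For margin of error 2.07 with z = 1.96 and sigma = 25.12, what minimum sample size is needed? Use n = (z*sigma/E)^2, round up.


z*sigma/E = 1.96 * 25.12 / 2.07 = 123088/5175 ≈ 23.785121
(z*sigma/E)^2 ≈ 565.731970
round up: n = 566

566


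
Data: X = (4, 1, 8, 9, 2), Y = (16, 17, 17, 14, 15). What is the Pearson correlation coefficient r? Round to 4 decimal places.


r = sum((xi-xbar)(yi-ybar)) / sqrt(sum((xi-xbar)^2) * sum((yi-ybar)^2))
n = 5, xbar = 24/5 = 4.8, ybar = 79/5 = 15.8
Sxy = sum((xi-xbar)(yi-ybar)) = -6.2
Sxx = sum((xi-xbar)^2) = 50.8
Syy = sum((yi-ybar)^2) = 6.8
sqrt(Sxx*Syy) ≈ 18.586016
r = Sxy / sqrt(Sxx*Syy) = -6.2 / 18.586016 ≈ -0.333584

-0.3336


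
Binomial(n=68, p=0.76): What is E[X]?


E[X] = n*p = 68 * 0.76 = 51.68

51.68


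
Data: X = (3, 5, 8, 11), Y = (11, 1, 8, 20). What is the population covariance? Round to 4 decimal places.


Cov = (1/n)*sum((xi-xbar)(yi-ybar))
n = 4, xbar = 27/4 = 6.75, ybar = 40/4 = 10
sum((xi-xbar)(yi-ybar)) = 52
Cov = 52 / 4 = 13

13.0000


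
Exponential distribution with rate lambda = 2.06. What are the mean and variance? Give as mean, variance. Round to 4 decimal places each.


mean = 1/lam, var = 1/lam^2
mean = 1 / 2.06 = 50/103 ≈ 0.485437
lam^2 = 2.06^2 = 4.2436
var = 1 / 4.2436 ≈ 0.235649

0.4854, 0.2356


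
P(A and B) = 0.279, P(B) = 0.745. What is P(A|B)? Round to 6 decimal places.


P(A|B) = P(A and B) / P(B) = 0.279 / 0.745 = 279/745 ≈ 0.37449664

0.374497


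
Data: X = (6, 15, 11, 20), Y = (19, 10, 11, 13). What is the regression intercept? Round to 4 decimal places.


a = ybar - b*xbar, where b = sum((xi-xbar)(yi-ybar)) / sum((xi-xbar)^2)
n = 4, xbar = 52/4 = 13, ybar = 53/4 = 13.25
Sxy = sum((xi-xbar)(yi-ybar)) = -44
Sxx = sum((xi-xbar)^2) = 106
b = Sxy / Sxx = -22/53 ≈ -0.415094
a = 13.25 - (-0.415094) * 13 = 3953/212 ≈ 18.646226

18.6462


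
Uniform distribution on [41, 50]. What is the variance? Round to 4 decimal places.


Var = (b-a)^2 / 12
(b-a)^2 = (50 - 41)^2 = 81
Var = 81/12 = 6.75

6.7500


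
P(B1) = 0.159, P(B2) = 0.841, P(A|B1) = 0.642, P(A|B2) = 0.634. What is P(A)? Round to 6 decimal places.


P(A) = P(A|B1)*P(B1) + P(A|B2)*P(B2)
P(A|B1)*P(B1) = 0.642 * 0.159 = 0.102078
P(A|B2)*P(B2) = 0.634 * 0.841 = 0.533194
P(A) = 0.102078 + 0.533194 = 0.635272

0.635272


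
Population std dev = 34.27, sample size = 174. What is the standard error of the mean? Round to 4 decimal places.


SE = sigma / sqrt(n)
sqrt(174) ≈ 13.190906
SE = 34.27 / 13.190906 ≈ 2.598002

2.5980


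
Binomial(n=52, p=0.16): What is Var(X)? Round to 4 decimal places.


Var = n*p*(1-p) = 52 * 0.16 * 0.84 = 6.9888

6.9888


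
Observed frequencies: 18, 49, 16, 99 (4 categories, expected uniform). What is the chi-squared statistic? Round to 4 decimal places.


chi2 = sum((O-E)^2/E), E = total/4
total = 182, E = 182/4 = 45.5
(18 - 45.5)^2 / 45.5 = 756.25 / 45.5 = 3025/182 ≈ 16.620879
(49 - 45.5)^2 / 45.5 = 12.25 / 45.5 = 7/26 ≈ 0.269231
(16 - 45.5)^2 / 45.5 = 870.25 / 45.5 = 3481/182 ≈ 19.126374
(99 - 45.5)^2 / 45.5 = 2862.25 / 45.5 = 11449/182 ≈ 62.906593
chi2 = 1286/13 ≈ 98.923077

98.9231


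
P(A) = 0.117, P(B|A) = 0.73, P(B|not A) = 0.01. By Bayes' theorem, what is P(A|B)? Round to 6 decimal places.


P(A|B) = P(B|A)*P(A) / P(B), P(B) = P(B|A)*P(A) + P(B|not A)*P(not A)
P(B|A)*P(A) = 0.73 * 0.117 = 0.08541
P(B|not A)*P(not A) = 0.01 * 0.883 = 0.00883
P(B) = 0.08541 + 0.00883 = 0.09424
P(A|B) = 0.08541 / 0.09424 = 8541/9424 ≈ 0.90630306

0.906303


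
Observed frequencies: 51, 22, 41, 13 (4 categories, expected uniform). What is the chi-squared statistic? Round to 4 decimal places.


chi2 = sum((O-E)^2/E), E = total/4
total = 127, E = 127/4 = 31.75
(51 - 31.75)^2 / 31.75 = 370.5625 / 31.75 = 5929/508 ≈ 11.671260
(22 - 31.75)^2 / 31.75 = 95.0625 / 31.75 = 1521/508 ≈ 2.994094
(41 - 31.75)^2 / 31.75 = 85.5625 / 31.75 = 1369/508 ≈ 2.694882
(13 - 31.75)^2 / 31.75 = 351.5625 / 31.75 = 5625/508 ≈ 11.072835
chi2 = 3611/127 ≈ 28.433071

28.4331


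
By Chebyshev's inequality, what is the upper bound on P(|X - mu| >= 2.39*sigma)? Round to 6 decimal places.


P <= 1/k^2
k^2 = 2.39^2 = 5.7121
1/k^2 = 1 / 5.7121 ≈ 0.17506696

0.175067


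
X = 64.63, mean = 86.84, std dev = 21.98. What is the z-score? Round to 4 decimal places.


z = (X - mu) / sigma
X - mu = 64.63 - 86.84 = -22.21
z = -22.21 / 21.98 = -2221/2198 ≈ -1.010464

-1.0105


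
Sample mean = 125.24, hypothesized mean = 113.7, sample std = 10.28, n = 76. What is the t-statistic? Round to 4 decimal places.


t = (xbar - mu0) / (s/sqrt(n))
xbar - mu0 = 125.24 - 113.7 = 11.54
sqrt(76) ≈ 8.71779789
s/sqrt(n) = 10.28 / 8.71779789 ≈ 1.17919687
t = 11.54 / 1.17919687 ≈ 9.786322

9.7863


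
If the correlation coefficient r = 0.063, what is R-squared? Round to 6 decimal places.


R^2 = r^2 = (0.063)^2 = 0.003969

0.003969


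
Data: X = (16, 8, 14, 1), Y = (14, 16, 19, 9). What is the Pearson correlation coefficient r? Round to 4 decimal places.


r = sum((xi-xbar)(yi-ybar)) / sqrt(sum((xi-xbar)^2) * sum((yi-ybar)^2))
n = 4, xbar = 39/4 = 9.75, ybar = 58/4 = 14.5
Sxy = sum((xi-xbar)(yi-ybar)) = 61.5
Sxx = sum((xi-xbar)^2) = 136.75
Syy = sum((yi-ybar)^2) = 53
sqrt(Sxx*Syy) ≈ 85.133718
r = Sxy / sqrt(Sxx*Syy) = 61.5 / 85.133718 ≈ 0.722393

0.7224


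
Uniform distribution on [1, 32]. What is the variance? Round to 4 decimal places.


Var = (b-a)^2 / 12
(b-a)^2 = (32 - 1)^2 = 961
Var = 961/12 ≈ 80.083333

80.0833


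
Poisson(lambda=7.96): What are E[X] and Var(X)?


E[X] = Var(X) = lambda = 7.96

7.96, 7.96


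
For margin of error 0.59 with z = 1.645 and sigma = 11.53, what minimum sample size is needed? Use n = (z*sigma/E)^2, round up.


z*sigma/E = 1.645 * 11.53 / 0.59 ≈ 32.147203
(z*sigma/E)^2 ≈ 1033.442686
round up: n = 1034

1034


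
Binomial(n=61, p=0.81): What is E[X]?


E[X] = n*p = 61 * 0.81 = 49.41

49.41


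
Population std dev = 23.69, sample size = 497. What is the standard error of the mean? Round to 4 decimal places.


SE = sigma / sqrt(n)
sqrt(497) ≈ 22.293497
SE = 23.69 / 22.293497 ≈ 1.062642

1.0626


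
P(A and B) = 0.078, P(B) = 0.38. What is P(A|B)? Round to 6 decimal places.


P(A|B) = P(A and B) / P(B) = 0.078 / 0.38 = 39/190 ≈ 0.20526316

0.205263


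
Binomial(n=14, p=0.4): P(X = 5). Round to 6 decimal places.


P = C(n,k) * p^k * (1-p)^(n-k)
C(14,5) = 2002
p^k = 0.4^5 = 0.01024
(1-p)^(n-k) = 0.6^9 ≈ 0.01007770
P = 2002 * 0.01024 * 0.01007770 ≈ 0.206598

0.206598


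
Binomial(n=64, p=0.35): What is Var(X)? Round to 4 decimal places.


Var = n*p*(1-p) = 64 * 0.35 * 0.65 = 14.56

14.5600


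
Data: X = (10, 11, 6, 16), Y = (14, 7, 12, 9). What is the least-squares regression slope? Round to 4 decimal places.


b = sum((xi-xbar)(yi-ybar)) / sum((xi-xbar)^2)
n = 4, xbar = 43/4 = 10.75, ybar = 42/4 = 10.5
Sxy = sum((xi-xbar)(yi-ybar)) = -18.5
Sxx = sum((xi-xbar)^2) = 50.75
b = Sxy / Sxx = -74/203 ≈ -0.364532

-0.3645


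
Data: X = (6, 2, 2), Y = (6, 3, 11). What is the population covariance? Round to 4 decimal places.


Cov = (1/n)*sum((xi-xbar)(yi-ybar))
n = 3, xbar = 10/3 ≈ 3.333333, ybar = 20/3 ≈ 6.666667
sum((xi-xbar)(yi-ybar)) = -8/3 ≈ -2.666667
Cov = -2.666667 / 3 = -8/9 ≈ -0.888889

-0.8889


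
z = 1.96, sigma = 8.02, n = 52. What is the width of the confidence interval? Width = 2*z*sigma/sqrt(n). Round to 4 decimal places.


width = 2*z*sigma/sqrt(n)
2*z*sigma = 2 * 1.96 * 8.02 = 31.4384
sqrt(52) ≈ 7.211103
width = 31.4384 / 7.211103 ≈ 4.359722

4.3597


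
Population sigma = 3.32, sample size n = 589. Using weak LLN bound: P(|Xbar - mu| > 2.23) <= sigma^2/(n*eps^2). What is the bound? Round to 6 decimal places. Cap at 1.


bound = min(1, sigma^2/(n*eps^2))
sigma^2 = 3.32^2 = 11.0224
n*eps^2 = 589 * 2.23^2 = 589 * 4.9729 = 2929.0381
sigma^2/(n*eps^2) = 11.0224 / 2929.0381 ≈ 0.00376315

0.003763


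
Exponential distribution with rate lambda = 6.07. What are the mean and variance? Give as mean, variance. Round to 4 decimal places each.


mean = 1/lam, var = 1/lam^2
mean = 1 / 6.07 = 100/607 ≈ 0.164745
lam^2 = 6.07^2 = 36.8449
var = 1 / 36.8449 ≈ 0.027141

0.1647, 0.0271


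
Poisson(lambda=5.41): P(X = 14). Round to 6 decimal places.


P = e^(-lam) * lam^k / k!
e^(-5.41) ≈ 0.004471640
lam^k = 5.41^14 ≈ 18397622845.161788
k! = 14! = 87178291200
P = 0.004471640 * 18397622845.161788 / 87178291200 ≈ 0.000944

0.000944


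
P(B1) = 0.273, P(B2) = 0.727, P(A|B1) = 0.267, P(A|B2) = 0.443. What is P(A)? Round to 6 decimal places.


P(A) = P(A|B1)*P(B1) + P(A|B2)*P(B2)
P(A|B1)*P(B1) = 0.267 * 0.273 = 0.072891
P(A|B2)*P(B2) = 0.443 * 0.727 = 0.322061
P(A) = 0.072891 + 0.322061 = 0.394952

0.394952


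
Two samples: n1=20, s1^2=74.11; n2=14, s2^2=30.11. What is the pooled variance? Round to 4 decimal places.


sp^2 = ((n1-1)*s1^2 + (n2-1)*s2^2)/(n1+n2-2)
(n1-1)*s1^2 = 19 * 74.11 = 1408.09
(n2-1)*s2^2 = 13 * 30.11 = 391.43
numerator = 1408.09 + 391.43 = 1799.52
n1+n2-2 = 32
sp^2 = 1799.52 / 32 = 56.235

56.2350


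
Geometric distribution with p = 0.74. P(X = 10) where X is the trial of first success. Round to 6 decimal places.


P = (1-p)^(k-1) * p
(1-p)^(k-1) = 0.26^9 ≈ 0.000005429504
P = 0.000005429504 * 0.74 ≈ 0.000004017833

0.000004


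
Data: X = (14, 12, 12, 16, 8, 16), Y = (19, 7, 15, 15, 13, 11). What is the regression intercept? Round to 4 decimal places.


a = ybar - b*xbar, where b = sum((xi-xbar)(yi-ybar)) / sum((xi-xbar)^2)
n = 6, xbar = 78/6 = 13, ybar = 80/6 = 40/3 ≈ 13.333333
Sxy = sum((xi-xbar)(yi-ybar)) = 10
Sxx = sum((xi-xbar)^2) = 46
b = Sxy / Sxx = 5/23 ≈ 0.217391
a = 13.333333 - 0.217391 * 13 = 725/69 ≈ 10.507246

10.5072


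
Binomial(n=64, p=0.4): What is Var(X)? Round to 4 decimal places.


Var = n*p*(1-p) = 64 * 0.4 * 0.6 = 15.36

15.3600


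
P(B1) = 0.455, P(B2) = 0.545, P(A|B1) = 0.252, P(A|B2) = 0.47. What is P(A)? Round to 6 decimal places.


P(A) = P(A|B1)*P(B1) + P(A|B2)*P(B2)
P(A|B1)*P(B1) = 0.252 * 0.455 = 0.11466
P(A|B2)*P(B2) = 0.47 * 0.545 = 0.25615
P(A) = 0.11466 + 0.25615 = 0.37081

0.370810


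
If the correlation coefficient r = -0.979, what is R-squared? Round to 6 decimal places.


R^2 = r^2 = (-0.979)^2 = 0.958441

0.958441


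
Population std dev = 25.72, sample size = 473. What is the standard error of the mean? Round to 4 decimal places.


SE = sigma / sqrt(n)
sqrt(473) ≈ 21.748563
SE = 25.72 / 21.748563 ≈ 1.182607

1.1826


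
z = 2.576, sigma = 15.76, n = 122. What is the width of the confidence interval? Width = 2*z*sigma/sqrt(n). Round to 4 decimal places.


width = 2*z*sigma/sqrt(n)
2*z*sigma = 2 * 2.576 * 15.76 = 81.19552
sqrt(122) ≈ 11.045361
width = 81.19552 / 11.045361 ≈ 7.351097

7.3511


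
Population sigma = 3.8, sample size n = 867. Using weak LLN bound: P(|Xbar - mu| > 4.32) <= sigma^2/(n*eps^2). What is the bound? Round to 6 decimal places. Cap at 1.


bound = min(1, sigma^2/(n*eps^2))
sigma^2 = 3.8^2 = 14.44
n*eps^2 = 867 * 4.32^2 = 867 * 18.6624 = 16180.3008
sigma^2/(n*eps^2) = 14.44 / 16180.3008 ≈ 0.00089244

0.000892


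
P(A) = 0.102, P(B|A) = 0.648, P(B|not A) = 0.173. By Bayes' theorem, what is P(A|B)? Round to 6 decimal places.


P(A|B) = P(B|A)*P(A) / P(B), P(B) = P(B|A)*P(A) + P(B|not A)*P(not A)
P(B|A)*P(A) = 0.648 * 0.102 = 0.066096
P(B|not A)*P(not A) = 0.173 * 0.898 = 0.155354
P(B) = 0.066096 + 0.155354 = 0.22145
P(A|B) = 0.066096 / 0.22145 ≈ 0.29846918

0.298469


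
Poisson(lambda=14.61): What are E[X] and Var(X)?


E[X] = Var(X) = lambda = 14.61

14.61, 14.61


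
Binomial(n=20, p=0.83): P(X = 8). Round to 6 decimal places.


P = C(n,k) * p^k * (1-p)^(n-k)
C(20,8) = 125970
p^k = 0.83^8 ≈ 0.2252292
(1-p)^(n-k) = 0.17^12 ≈ 0.0000000005826222
P = 125970 * 0.2252292 * 0.0000000005826222 ≈ 0.000017

0.000017


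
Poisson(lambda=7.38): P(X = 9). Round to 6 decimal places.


P = e^(-lam) * lam^k / k!
e^(-7.38) ≈ 0.0006236009
lam^k = 7.38^9 ≈ 64939248.185689
k! = 9! = 362880
P = 0.0006236009 * 64939248.185689 / 362880 ≈ 0.111597

0.111597


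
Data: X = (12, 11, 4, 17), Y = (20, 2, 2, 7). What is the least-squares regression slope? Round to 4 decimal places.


b = sum((xi-xbar)(yi-ybar)) / sum((xi-xbar)^2)
n = 4, xbar = 44/4 = 11, ybar = 31/4 = 7.75
Sxy = sum((xi-xbar)(yi-ybar)) = 48
Sxx = sum((xi-xbar)^2) = 86
b = Sxy / Sxx = 24/43 ≈ 0.558140

0.5581


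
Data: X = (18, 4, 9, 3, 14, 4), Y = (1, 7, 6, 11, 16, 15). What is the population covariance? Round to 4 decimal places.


Cov = (1/n)*sum((xi-xbar)(yi-ybar))
n = 6, xbar = 52/6 = 26/3 ≈ 8.666667, ybar = 56/6 = 28/3 ≈ 9.333333
sum((xi-xbar)(yi-ybar)) = -205/3 ≈ -68.333333
Cov = -68.333333 / 6 = -205/18 ≈ -11.388889

-11.3889


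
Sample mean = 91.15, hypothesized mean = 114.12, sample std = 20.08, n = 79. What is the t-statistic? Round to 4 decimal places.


t = (xbar - mu0) / (s/sqrt(n))
xbar - mu0 = 91.15 - 114.12 = -22.97
sqrt(79) ≈ 8.88819442
s/sqrt(n) = 20.08 / 8.88819442 ≈ 2.25917651
t = -22.97 / 2.25917651 ≈ -10.167422

-10.1674


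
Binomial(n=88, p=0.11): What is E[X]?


E[X] = n*p = 88 * 0.11 = 9.68

9.68


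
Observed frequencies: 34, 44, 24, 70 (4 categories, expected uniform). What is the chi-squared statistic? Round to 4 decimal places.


chi2 = sum((O-E)^2/E), E = total/4
total = 172, E = 172/4 = 43
(34 - 43)^2 / 43 = 81 / 43 = 81/43 ≈ 1.883721
(44 - 43)^2 / 43 = 1 / 43 = 1/43 ≈ 0.023256
(24 - 43)^2 / 43 = 361 / 43 = 361/43 ≈ 8.395349
(70 - 43)^2 / 43 = 729 / 43 = 729/43 ≈ 16.953488
chi2 = 1172/43 ≈ 27.255814

27.2558


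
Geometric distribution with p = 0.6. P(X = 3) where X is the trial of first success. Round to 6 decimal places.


P = (1-p)^(k-1) * p
(1-p)^(k-1) = 0.4^2 = 0.16
P = 0.16 * 0.6 = 0.096

0.096000


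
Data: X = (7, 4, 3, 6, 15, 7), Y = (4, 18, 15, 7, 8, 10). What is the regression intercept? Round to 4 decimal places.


a = ybar - b*xbar, where b = sum((xi-xbar)(yi-ybar)) / sum((xi-xbar)^2)
n = 6, xbar = 42/6 = 7, ybar = 62/6 = 31/3 ≈ 10.333333
Sxy = sum((xi-xbar)(yi-ybar)) = -57
Sxx = sum((xi-xbar)^2) = 90
b = Sxy / Sxx = -19/30 ≈ -0.633333
a = 10.333333 - (-0.633333) * 7 = 443/30 ≈ 14.766667

14.7667


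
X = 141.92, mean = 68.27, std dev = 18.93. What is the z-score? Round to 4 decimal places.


z = (X - mu) / sigma
X - mu = 141.92 - 68.27 = 73.65
z = 73.65 / 18.93 = 2455/631 ≈ 3.890650

3.8906


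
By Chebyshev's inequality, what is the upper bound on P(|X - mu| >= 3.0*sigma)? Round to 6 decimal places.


P <= 1/k^2
k^2 = 3.0^2 = 9
1/k^2 = 1 / 9 = 1/9 ≈ 0.11111111

0.111111


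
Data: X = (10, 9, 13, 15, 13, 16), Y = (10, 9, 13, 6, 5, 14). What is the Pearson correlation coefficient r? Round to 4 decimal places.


r = sum((xi-xbar)(yi-ybar)) / sqrt(sum((xi-xbar)^2) * sum((yi-ybar)^2))
n = 6, xbar = 76/6 = 38/3 ≈ 12.666667, ybar = 57/6 = 9.5
Sxy = sum((xi-xbar)(yi-ybar)) = 7
Sxx = sum((xi-xbar)^2) = 112/3 ≈ 37.333333
Syy = sum((yi-ybar)^2) = 65.5
sqrt(Sxx*Syy) ≈ 49.450312
r = Sxy / sqrt(Sxx*Syy) = 7 / 49.450312 ≈ 0.141556

0.1416


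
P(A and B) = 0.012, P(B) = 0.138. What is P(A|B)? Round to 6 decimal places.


P(A|B) = P(A and B) / P(B) = 0.012 / 0.138 = 2/23 ≈ 0.08695652

0.086957


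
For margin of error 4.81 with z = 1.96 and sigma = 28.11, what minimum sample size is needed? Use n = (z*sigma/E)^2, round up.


z*sigma/E = 1.96 * 28.11 / 4.81 ≈ 11.454387
(z*sigma/E)^2 ≈ 131.202975
round up: n = 132

132


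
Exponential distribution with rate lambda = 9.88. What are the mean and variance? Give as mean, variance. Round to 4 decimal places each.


mean = 1/lam, var = 1/lam^2
mean = 1 / 9.88 = 25/247 ≈ 0.101215
lam^2 = 9.88^2 = 97.6144
var = 1 / 97.6144 ≈ 0.010244

0.1012, 0.0102


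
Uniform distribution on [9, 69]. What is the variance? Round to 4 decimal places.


Var = (b-a)^2 / 12
(b-a)^2 = (69 - 9)^2 = 3600
Var = 3600/12 = 300

300.0000


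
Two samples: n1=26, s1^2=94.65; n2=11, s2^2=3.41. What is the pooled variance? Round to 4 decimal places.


sp^2 = ((n1-1)*s1^2 + (n2-1)*s2^2)/(n1+n2-2)
(n1-1)*s1^2 = 25 * 94.65 = 2366.25
(n2-1)*s2^2 = 10 * 3.41 = 34.1
numerator = 2366.25 + 34.1 = 2400.35
n1+n2-2 = 35
sp^2 = 2400.35 / 35 = 48007/700 ≈ 68.581429

68.5814


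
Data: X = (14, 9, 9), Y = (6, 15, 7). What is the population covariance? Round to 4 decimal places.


Cov = (1/n)*sum((xi-xbar)(yi-ybar))
n = 3, xbar = 32/3 ≈ 10.666667, ybar = 28/3 ≈ 9.333333
sum((xi-xbar)(yi-ybar)) = -50/3 ≈ -16.666667
Cov = -16.666667 / 3 = -50/9 ≈ -5.555556

-5.5556


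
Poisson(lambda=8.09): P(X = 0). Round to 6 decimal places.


P = e^(-lam) * lam^k / k!
e^(-8.09) ≈ 0.0003065898
lam^k = 8.09^0 = 1
k! = 0! = 1
P = 0.0003065898 * 1 / 1 ≈ 0.000307

0.000307


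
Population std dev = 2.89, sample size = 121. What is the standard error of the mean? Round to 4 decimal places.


SE = sigma / sqrt(n)
sqrt(121) = 11
SE = 2.89 / 11 = 289/1100 ≈ 0.262727

0.2627


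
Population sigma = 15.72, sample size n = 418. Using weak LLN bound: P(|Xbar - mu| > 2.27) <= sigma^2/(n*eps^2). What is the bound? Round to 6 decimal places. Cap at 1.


bound = min(1, sigma^2/(n*eps^2))
sigma^2 = 15.72^2 = 247.1184
n*eps^2 = 418 * 2.27^2 = 418 * 5.1529 = 2153.9122
sigma^2/(n*eps^2) = 247.1184 / 2153.9122 ≈ 0.11473002

0.114730


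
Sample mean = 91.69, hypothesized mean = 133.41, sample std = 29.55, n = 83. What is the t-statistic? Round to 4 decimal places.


t = (xbar - mu0) / (s/sqrt(n))
xbar - mu0 = 91.69 - 133.41 = -41.72
sqrt(83) ≈ 9.11043358
s/sqrt(n) = 29.55 / 9.11043358 ≈ 3.24353388
t = -41.72 / 3.24353388 ≈ -12.862514

-12.8625


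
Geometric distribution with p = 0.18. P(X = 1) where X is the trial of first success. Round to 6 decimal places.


P = (1-p)^(k-1) * p
(1-p)^(k-1) = 0.82^0 = 1
P = 1 * 0.18 = 0.18

0.180000


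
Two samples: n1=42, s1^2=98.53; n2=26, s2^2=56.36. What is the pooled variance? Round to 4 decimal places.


sp^2 = ((n1-1)*s1^2 + (n2-1)*s2^2)/(n1+n2-2)
(n1-1)*s1^2 = 41 * 98.53 = 4039.73
(n2-1)*s2^2 = 25 * 56.36 = 1409
numerator = 4039.73 + 1409 = 5448.73
n1+n2-2 = 66
sp^2 = 5448.73 / 66 = 544873/6600 ≈ 82.556515

82.5565


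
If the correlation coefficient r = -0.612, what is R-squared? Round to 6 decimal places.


R^2 = r^2 = (-0.612)^2 = 0.374544

0.374544


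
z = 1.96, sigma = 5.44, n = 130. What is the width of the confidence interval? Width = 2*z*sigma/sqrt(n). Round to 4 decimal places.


width = 2*z*sigma/sqrt(n)
2*z*sigma = 2 * 1.96 * 5.44 = 21.3248
sqrt(130) ≈ 11.401754
width = 21.3248 / 11.401754 ≈ 1.870309

1.8703


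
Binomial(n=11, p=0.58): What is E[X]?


E[X] = n*p = 11 * 0.58 = 6.38

6.38


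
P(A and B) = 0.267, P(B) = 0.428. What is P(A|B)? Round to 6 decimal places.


P(A|B) = P(A and B) / P(B) = 0.267 / 0.428 = 267/428 ≈ 0.62383178

0.623832


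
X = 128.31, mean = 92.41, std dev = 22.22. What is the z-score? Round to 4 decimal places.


z = (X - mu) / sigma
X - mu = 128.31 - 92.41 = 35.9
z = 35.9 / 22.22 = 1795/1111 ≈ 1.615662

1.6157


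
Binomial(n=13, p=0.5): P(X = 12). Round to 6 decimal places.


P = C(n,k) * p^k * (1-p)^(n-k)
C(13,12) = 13
p^k = 0.5^12 = 1/4096 ≈ 0.0002441406
(1-p)^(n-k) = 0.5^1 = 0.5
P = 13 * 0.0002441406 * 0.5 = 13/8192 ≈ 0.001587

0.001587


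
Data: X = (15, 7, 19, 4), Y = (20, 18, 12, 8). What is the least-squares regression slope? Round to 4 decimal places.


b = sum((xi-xbar)(yi-ybar)) / sum((xi-xbar)^2)
n = 4, xbar = 45/4 = 11.25, ybar = 58/4 = 14.5
Sxy = sum((xi-xbar)(yi-ybar)) = 33.5
Sxx = sum((xi-xbar)^2) = 144.75
b = Sxy / Sxx = 134/579 ≈ 0.231434

0.2314


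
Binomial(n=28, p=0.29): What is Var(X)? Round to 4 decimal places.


Var = n*p*(1-p) = 28 * 0.29 * 0.71 = 5.7652

5.7652


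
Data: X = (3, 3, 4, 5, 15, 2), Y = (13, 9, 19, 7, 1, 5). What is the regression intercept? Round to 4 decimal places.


a = ybar - b*xbar, where b = sum((xi-xbar)(yi-ybar)) / sum((xi-xbar)^2)
n = 6, xbar = 32/6 = 16/3 ≈ 5.333333, ybar = 54/6 = 9
Sxy = sum((xi-xbar)(yi-ybar)) = -86
Sxx = sum((xi-xbar)^2) = 352/3 ≈ 117.333333
b = Sxy / Sxx = -129/176 ≈ -0.732955
a = 9 - (-0.732955) * 5.333333 = 142/11 ≈ 12.909091

12.9091


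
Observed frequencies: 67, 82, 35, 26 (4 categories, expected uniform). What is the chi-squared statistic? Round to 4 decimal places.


chi2 = sum((O-E)^2/E), E = total/4
total = 210, E = 210/4 = 52.5
(67 - 52.5)^2 / 52.5 = 210.25 / 52.5 = 841/210 ≈ 4.004762
(82 - 52.5)^2 / 52.5 = 870.25 / 52.5 = 3481/210 ≈ 16.576190
(35 - 52.5)^2 / 52.5 = 306.25 / 52.5 = 35/6 ≈ 5.833333
(26 - 52.5)^2 / 52.5 = 702.25 / 52.5 = 2809/210 ≈ 13.376190
chi2 = 4178/105 ≈ 39.790476

39.7905


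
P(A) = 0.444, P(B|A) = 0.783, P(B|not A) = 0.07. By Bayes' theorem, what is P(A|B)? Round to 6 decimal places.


P(A|B) = P(B|A)*P(A) / P(B), P(B) = P(B|A)*P(A) + P(B|not A)*P(not A)
P(B|A)*P(A) = 0.783 * 0.444 = 0.347652
P(B|not A)*P(not A) = 0.07 * 0.556 = 0.03892
P(B) = 0.347652 + 0.03892 = 0.386572
P(A|B) = 0.347652 / 0.386572 ≈ 0.89932018

0.899320


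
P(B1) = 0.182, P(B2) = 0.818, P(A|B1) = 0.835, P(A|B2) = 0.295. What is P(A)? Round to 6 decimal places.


P(A) = P(A|B1)*P(B1) + P(A|B2)*P(B2)
P(A|B1)*P(B1) = 0.835 * 0.182 = 0.15197
P(A|B2)*P(B2) = 0.295 * 0.818 = 0.24131
P(A) = 0.15197 + 0.24131 = 0.39328

0.393280


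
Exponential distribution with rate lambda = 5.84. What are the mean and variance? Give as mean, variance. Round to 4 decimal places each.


mean = 1/lam, var = 1/lam^2
mean = 1 / 5.84 = 25/146 ≈ 0.171233
lam^2 = 5.84^2 = 34.1056
var = 1 / 34.1056 ≈ 0.029321

0.1712, 0.0293


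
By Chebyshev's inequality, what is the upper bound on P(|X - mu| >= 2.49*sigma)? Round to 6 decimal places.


P <= 1/k^2
k^2 = 2.49^2 = 6.2001
1/k^2 = 1 / 6.2001 ≈ 0.16128772

0.161288


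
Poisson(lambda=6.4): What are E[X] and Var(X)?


E[X] = Var(X) = lambda = 6.4

6.4, 6.4


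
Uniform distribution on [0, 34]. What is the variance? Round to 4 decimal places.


Var = (b-a)^2 / 12
(b-a)^2 = (34 - 0)^2 = 1156
Var = 1156/12 ≈ 96.333333

96.3333


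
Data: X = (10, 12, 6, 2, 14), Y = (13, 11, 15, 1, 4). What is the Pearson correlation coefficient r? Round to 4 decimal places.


r = sum((xi-xbar)(yi-ybar)) / sqrt(sum((xi-xbar)^2) * sum((yi-ybar)^2))
n = 5, xbar = 44/5 = 8.8, ybar = 44/5 = 8.8
Sxy = sum((xi-xbar)(yi-ybar)) = 22.8
Sxx = sum((xi-xbar)^2) = 92.8
Syy = sum((yi-ybar)^2) = 144.8
sqrt(Sxx*Syy) ≈ 115.919972
r = Sxy / sqrt(Sxx*Syy) = 22.8 / 115.919972 ≈ 0.196687

0.1967


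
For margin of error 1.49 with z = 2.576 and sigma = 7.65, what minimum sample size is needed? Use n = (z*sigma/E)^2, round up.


z*sigma/E = 2.576 * 7.65 / 1.49 = 49266/3725 ≈ 13.225772
(z*sigma/E)^2 ≈ 174.921040
round up: n = 175

175


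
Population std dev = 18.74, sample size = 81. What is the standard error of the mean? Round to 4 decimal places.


SE = sigma / sqrt(n)
sqrt(81) = 9
SE = 18.74 / 9 = 937/450 ≈ 2.082222

2.0822


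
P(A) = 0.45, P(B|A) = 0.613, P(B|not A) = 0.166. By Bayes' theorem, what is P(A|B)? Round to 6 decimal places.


P(A|B) = P(B|A)*P(A) / P(B), P(B) = P(B|A)*P(A) + P(B|not A)*P(not A)
P(B|A)*P(A) = 0.613 * 0.45 = 0.27585
P(B|not A)*P(not A) = 0.166 * 0.55 = 0.0913
P(B) = 0.27585 + 0.0913 = 0.36715
P(A|B) = 0.27585 / 0.36715 = 5517/7343 ≈ 0.75132780

0.751328


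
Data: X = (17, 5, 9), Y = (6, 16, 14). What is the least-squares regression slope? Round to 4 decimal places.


b = sum((xi-xbar)(yi-ybar)) / sum((xi-xbar)^2)
n = 3, xbar = 31/3 ≈ 10.333333, ybar = 36/3 = 12
Sxy = sum((xi-xbar)(yi-ybar)) = -64
Sxx = sum((xi-xbar)^2) = 224/3 ≈ 74.666667
b = Sxy / Sxx = -6/7 ≈ -0.857143

-0.8571


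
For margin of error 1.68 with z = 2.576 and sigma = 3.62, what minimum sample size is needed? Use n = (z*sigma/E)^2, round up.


z*sigma/E = 2.576 * 3.62 / 1.68 = 4163/750 ≈ 5.550667
(z*sigma/E)^2 ≈ 30.809900
round up: n = 31

31


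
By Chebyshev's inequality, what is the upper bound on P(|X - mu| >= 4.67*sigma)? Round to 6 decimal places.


P <= 1/k^2
k^2 = 4.67^2 = 21.8089
1/k^2 = 1 / 21.8089 ≈ 0.04585284

0.045853


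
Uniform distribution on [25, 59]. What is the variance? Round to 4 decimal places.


Var = (b-a)^2 / 12
(b-a)^2 = (59 - 25)^2 = 1156
Var = 1156/12 ≈ 96.333333

96.3333


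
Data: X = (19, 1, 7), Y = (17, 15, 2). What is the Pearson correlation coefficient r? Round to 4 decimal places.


r = sum((xi-xbar)(yi-ybar)) / sqrt(sum((xi-xbar)^2) * sum((yi-ybar)^2))
n = 3, xbar = 27/3 = 9, ybar = 34/3 ≈ 11.333333
Sxy = sum((xi-xbar)(yi-ybar)) = 46
Sxx = sum((xi-xbar)^2) = 168
Syy = sum((yi-ybar)^2) = 398/3 ≈ 132.666667
sqrt(Sxx*Syy) ≈ 149.291661
r = Sxy / sqrt(Sxx*Syy) = 46 / 149.291661 ≈ 0.308122

0.3081


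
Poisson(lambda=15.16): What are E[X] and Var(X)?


E[X] = Var(X) = lambda = 15.16

15.16, 15.16


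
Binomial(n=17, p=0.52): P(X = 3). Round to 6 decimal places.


P = C(n,k) * p^k * (1-p)^(n-k)
C(17,3) = 680
p^k = 0.52^3 = 0.140608
(1-p)^(n-k) = 0.48^14 ≈ 0.00003446492
P = 680 * 0.140608 * 0.00003446492 ≈ 0.003295

0.003295


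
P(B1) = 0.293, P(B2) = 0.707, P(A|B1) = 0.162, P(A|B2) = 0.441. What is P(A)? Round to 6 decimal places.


P(A) = P(A|B1)*P(B1) + P(A|B2)*P(B2)
P(A|B1)*P(B1) = 0.162 * 0.293 = 0.047466
P(A|B2)*P(B2) = 0.441 * 0.707 = 0.311787
P(A) = 0.047466 + 0.311787 = 0.359253

0.359253


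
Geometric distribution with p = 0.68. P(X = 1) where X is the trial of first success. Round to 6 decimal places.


P = (1-p)^(k-1) * p
(1-p)^(k-1) = 0.32^0 = 1
P = 1 * 0.68 = 0.68

0.680000


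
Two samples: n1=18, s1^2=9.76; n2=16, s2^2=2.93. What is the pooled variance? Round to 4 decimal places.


sp^2 = ((n1-1)*s1^2 + (n2-1)*s2^2)/(n1+n2-2)
(n1-1)*s1^2 = 17 * 9.76 = 165.92
(n2-1)*s2^2 = 15 * 2.93 = 43.95
numerator = 165.92 + 43.95 = 209.87
n1+n2-2 = 32
sp^2 = 209.87 / 32 = 20987/3200 ≈ 6.558438

6.5584


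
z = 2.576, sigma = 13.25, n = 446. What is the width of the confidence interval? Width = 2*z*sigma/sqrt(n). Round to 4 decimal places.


width = 2*z*sigma/sqrt(n)
2*z*sigma = 2 * 2.576 * 13.25 = 68.264
sqrt(446) ≈ 21.118712
width = 68.264 / 21.118712 ≈ 3.232394

3.2324


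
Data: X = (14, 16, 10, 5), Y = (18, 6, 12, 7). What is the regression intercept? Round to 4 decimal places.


a = ybar - b*xbar, where b = sum((xi-xbar)(yi-ybar)) / sum((xi-xbar)^2)
n = 4, xbar = 45/4 = 11.25, ybar = 43/4 = 10.75
Sxy = sum((xi-xbar)(yi-ybar)) = 19.25
Sxx = sum((xi-xbar)^2) = 70.75
b = Sxy / Sxx = 77/283 ≈ 0.272085
a = 10.75 - 0.272085 * 11.25 = 2176/283 ≈ 7.689046

7.6890


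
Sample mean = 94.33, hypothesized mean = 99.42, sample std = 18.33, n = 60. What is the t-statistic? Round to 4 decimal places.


t = (xbar - mu0) / (s/sqrt(n))
xbar - mu0 = 94.33 - 99.42 = -5.09
sqrt(60) ≈ 7.74596669
s/sqrt(n) = 18.33 / 7.74596669 ≈ 2.36639282
t = -5.09 / 2.36639282 ≈ -2.150953

-2.1510


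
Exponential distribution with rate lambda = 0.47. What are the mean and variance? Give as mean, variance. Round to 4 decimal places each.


mean = 1/lam, var = 1/lam^2
mean = 1 / 0.47 = 100/47 ≈ 2.127660
lam^2 = 0.47^2 = 0.2209
var = 1 / 0.2209 = 10000/2209 ≈ 4.526935

2.1277, 4.5269


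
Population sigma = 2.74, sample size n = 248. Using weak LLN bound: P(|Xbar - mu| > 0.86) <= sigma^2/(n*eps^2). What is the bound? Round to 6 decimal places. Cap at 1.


bound = min(1, sigma^2/(n*eps^2))
sigma^2 = 2.74^2 = 7.5076
n*eps^2 = 248 * 0.86^2 = 248 * 0.7396 = 183.4208
sigma^2/(n*eps^2) = 7.5076 / 183.4208 ≈ 0.04093102

0.040931


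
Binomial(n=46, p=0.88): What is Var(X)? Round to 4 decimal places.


Var = n*p*(1-p) = 46 * 0.88 * 0.12 = 4.8576

4.8576


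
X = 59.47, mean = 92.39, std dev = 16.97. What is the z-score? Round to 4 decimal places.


z = (X - mu) / sigma
X - mu = 59.47 - 92.39 = -32.92
z = -32.92 / 16.97 = -3292/1697 ≈ -1.939894

-1.9399


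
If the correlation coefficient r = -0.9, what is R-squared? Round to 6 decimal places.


R^2 = r^2 = (-0.9)^2 = 0.81

0.810000


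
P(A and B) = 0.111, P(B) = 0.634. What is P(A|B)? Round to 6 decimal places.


P(A|B) = P(A and B) / P(B) = 0.111 / 0.634 = 111/634 ≈ 0.17507886

0.175079


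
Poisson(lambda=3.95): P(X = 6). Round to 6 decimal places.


P = e^(-lam) * lam^k / k!
e^(-3.95) ≈ 0.01925470
lam^k = 3.95^6 ≈ 3798.241493
k! = 6! = 720
P = 0.01925470 * 3798.241493 / 720 ≈ 0.101575

0.101575


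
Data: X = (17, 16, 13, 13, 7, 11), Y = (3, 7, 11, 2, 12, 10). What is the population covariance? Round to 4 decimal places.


Cov = (1/n)*sum((xi-xbar)(yi-ybar))
n = 6, xbar = 77/6 ≈ 12.833333, ybar = 45/6 = 7.5
sum((xi-xbar)(yi-ybar)) = -51.5
Cov = -51.5 / 6 = -103/12 ≈ -8.583333

-8.5833


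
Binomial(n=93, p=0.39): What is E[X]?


E[X] = n*p = 93 * 0.39 = 36.27

36.27


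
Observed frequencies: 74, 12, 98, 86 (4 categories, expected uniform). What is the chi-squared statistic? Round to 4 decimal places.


chi2 = sum((O-E)^2/E), E = total/4
total = 270, E = 270/4 = 67.5
(74 - 67.5)^2 / 67.5 = 42.25 / 67.5 = 169/270 ≈ 0.625926
(12 - 67.5)^2 / 67.5 = 3080.25 / 67.5 = 1369/30 ≈ 45.633333
(98 - 67.5)^2 / 67.5 = 930.25 / 67.5 = 3721/270 ≈ 13.781481
(86 - 67.5)^2 / 67.5 = 342.25 / 67.5 = 1369/270 ≈ 5.070370
chi2 = 586/9 ≈ 65.111111

65.1111


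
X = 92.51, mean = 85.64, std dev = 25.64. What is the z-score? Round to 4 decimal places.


z = (X - mu) / sigma
X - mu = 92.51 - 85.64 = 6.87
z = 6.87 / 25.64 = 687/2564 ≈ 0.267941

0.2679


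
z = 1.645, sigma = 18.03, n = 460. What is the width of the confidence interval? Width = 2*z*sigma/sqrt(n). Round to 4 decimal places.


width = 2*z*sigma/sqrt(n)
2*z*sigma = 2 * 1.645 * 18.03 = 59.3187
sqrt(460) ≈ 21.447611
width = 59.3187 / 21.447611 ≈ 2.765749

2.7657


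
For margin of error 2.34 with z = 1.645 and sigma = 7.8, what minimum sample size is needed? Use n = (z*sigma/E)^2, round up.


z*sigma/E = 1.645 * 7.8 / 2.34 = 329/60 ≈ 5.483333
(z*sigma/E)^2 = 108241/3600 ≈ 30.066944
round up: n = 31

31


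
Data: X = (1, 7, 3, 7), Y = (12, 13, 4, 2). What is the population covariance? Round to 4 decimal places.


Cov = (1/n)*sum((xi-xbar)(yi-ybar))
n = 4, xbar = 18/4 = 4.5, ybar = 31/4 = 7.75
sum((xi-xbar)(yi-ybar)) = -10.5
Cov = -10.5 / 4 = -2.625

-2.6250


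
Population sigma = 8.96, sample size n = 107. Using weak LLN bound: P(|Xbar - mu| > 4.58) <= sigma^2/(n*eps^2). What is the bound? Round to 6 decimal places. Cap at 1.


bound = min(1, sigma^2/(n*eps^2))
sigma^2 = 8.96^2 = 80.2816
n*eps^2 = 107 * 4.58^2 = 107 * 20.9764 = 2244.4748
sigma^2/(n*eps^2) = 80.2816 / 2244.4748 ≈ 0.03576855

0.035769


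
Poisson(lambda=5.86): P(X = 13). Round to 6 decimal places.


P = e^(-lam) * lam^k / k!
e^(-5.86) ≈ 0.002851244
lam^k = 5.86^13 ≈ 9608796775.781361
k! = 13! = 6227020800
P = 0.002851244 * 9608796775.781361 / 6227020800 ≈ 0.004400

0.004400


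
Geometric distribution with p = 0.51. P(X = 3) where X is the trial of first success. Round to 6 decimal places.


P = (1-p)^(k-1) * p
(1-p)^(k-1) = 0.49^2 = 0.2401
P = 0.2401 * 0.51 = 0.122451

0.122451


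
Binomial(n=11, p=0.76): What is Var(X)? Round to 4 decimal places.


Var = n*p*(1-p) = 11 * 0.76 * 0.24 = 2.0064

2.0064
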